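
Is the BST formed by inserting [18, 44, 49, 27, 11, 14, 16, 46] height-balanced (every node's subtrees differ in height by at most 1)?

Tree (level-order array): [18, 11, 44, None, 14, 27, 49, None, 16, None, None, 46]
Definition: a tree is height-balanced if, at every node, |h(left) - h(right)| <= 1 (empty subtree has height -1).
Bottom-up per-node check:
  node 16: h_left=-1, h_right=-1, diff=0 [OK], height=0
  node 14: h_left=-1, h_right=0, diff=1 [OK], height=1
  node 11: h_left=-1, h_right=1, diff=2 [FAIL (|-1-1|=2 > 1)], height=2
  node 27: h_left=-1, h_right=-1, diff=0 [OK], height=0
  node 46: h_left=-1, h_right=-1, diff=0 [OK], height=0
  node 49: h_left=0, h_right=-1, diff=1 [OK], height=1
  node 44: h_left=0, h_right=1, diff=1 [OK], height=2
  node 18: h_left=2, h_right=2, diff=0 [OK], height=3
Node 11 violates the condition: |-1 - 1| = 2 > 1.
Result: Not balanced


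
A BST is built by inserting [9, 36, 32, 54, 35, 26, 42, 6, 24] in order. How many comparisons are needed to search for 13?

Search path for 13: 9 -> 36 -> 32 -> 26 -> 24
Found: False
Comparisons: 5


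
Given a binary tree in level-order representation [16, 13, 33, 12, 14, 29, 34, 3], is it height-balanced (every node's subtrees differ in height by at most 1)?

Tree (level-order array): [16, 13, 33, 12, 14, 29, 34, 3]
Definition: a tree is height-balanced if, at every node, |h(left) - h(right)| <= 1 (empty subtree has height -1).
Bottom-up per-node check:
  node 3: h_left=-1, h_right=-1, diff=0 [OK], height=0
  node 12: h_left=0, h_right=-1, diff=1 [OK], height=1
  node 14: h_left=-1, h_right=-1, diff=0 [OK], height=0
  node 13: h_left=1, h_right=0, diff=1 [OK], height=2
  node 29: h_left=-1, h_right=-1, diff=0 [OK], height=0
  node 34: h_left=-1, h_right=-1, diff=0 [OK], height=0
  node 33: h_left=0, h_right=0, diff=0 [OK], height=1
  node 16: h_left=2, h_right=1, diff=1 [OK], height=3
All nodes satisfy the balance condition.
Result: Balanced


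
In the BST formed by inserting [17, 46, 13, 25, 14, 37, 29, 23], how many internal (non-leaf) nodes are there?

Tree built from: [17, 46, 13, 25, 14, 37, 29, 23]
Tree (level-order array): [17, 13, 46, None, 14, 25, None, None, None, 23, 37, None, None, 29]
Rule: An internal node has at least one child.
Per-node child counts:
  node 17: 2 child(ren)
  node 13: 1 child(ren)
  node 14: 0 child(ren)
  node 46: 1 child(ren)
  node 25: 2 child(ren)
  node 23: 0 child(ren)
  node 37: 1 child(ren)
  node 29: 0 child(ren)
Matching nodes: [17, 13, 46, 25, 37]
Count of internal (non-leaf) nodes: 5


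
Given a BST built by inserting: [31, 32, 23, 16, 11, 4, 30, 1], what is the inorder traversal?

Tree insertion order: [31, 32, 23, 16, 11, 4, 30, 1]
Tree (level-order array): [31, 23, 32, 16, 30, None, None, 11, None, None, None, 4, None, 1]
Inorder traversal: [1, 4, 11, 16, 23, 30, 31, 32]


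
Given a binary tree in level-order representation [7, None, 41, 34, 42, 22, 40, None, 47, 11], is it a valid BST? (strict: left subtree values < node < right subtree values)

Level-order array: [7, None, 41, 34, 42, 22, 40, None, 47, 11]
Validate using subtree bounds (lo, hi): at each node, require lo < value < hi,
then recurse left with hi=value and right with lo=value.
Preorder trace (stopping at first violation):
  at node 7 with bounds (-inf, +inf): OK
  at node 41 with bounds (7, +inf): OK
  at node 34 with bounds (7, 41): OK
  at node 22 with bounds (7, 34): OK
  at node 11 with bounds (7, 22): OK
  at node 40 with bounds (34, 41): OK
  at node 42 with bounds (41, +inf): OK
  at node 47 with bounds (42, +inf): OK
No violation found at any node.
Result: Valid BST


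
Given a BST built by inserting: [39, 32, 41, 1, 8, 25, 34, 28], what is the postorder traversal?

Tree insertion order: [39, 32, 41, 1, 8, 25, 34, 28]
Tree (level-order array): [39, 32, 41, 1, 34, None, None, None, 8, None, None, None, 25, None, 28]
Postorder traversal: [28, 25, 8, 1, 34, 32, 41, 39]


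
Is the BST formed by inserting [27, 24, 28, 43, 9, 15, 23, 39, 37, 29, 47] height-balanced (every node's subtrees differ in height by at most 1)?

Tree (level-order array): [27, 24, 28, 9, None, None, 43, None, 15, 39, 47, None, 23, 37, None, None, None, None, None, 29]
Definition: a tree is height-balanced if, at every node, |h(left) - h(right)| <= 1 (empty subtree has height -1).
Bottom-up per-node check:
  node 23: h_left=-1, h_right=-1, diff=0 [OK], height=0
  node 15: h_left=-1, h_right=0, diff=1 [OK], height=1
  node 9: h_left=-1, h_right=1, diff=2 [FAIL (|-1-1|=2 > 1)], height=2
  node 24: h_left=2, h_right=-1, diff=3 [FAIL (|2--1|=3 > 1)], height=3
  node 29: h_left=-1, h_right=-1, diff=0 [OK], height=0
  node 37: h_left=0, h_right=-1, diff=1 [OK], height=1
  node 39: h_left=1, h_right=-1, diff=2 [FAIL (|1--1|=2 > 1)], height=2
  node 47: h_left=-1, h_right=-1, diff=0 [OK], height=0
  node 43: h_left=2, h_right=0, diff=2 [FAIL (|2-0|=2 > 1)], height=3
  node 28: h_left=-1, h_right=3, diff=4 [FAIL (|-1-3|=4 > 1)], height=4
  node 27: h_left=3, h_right=4, diff=1 [OK], height=5
Node 9 violates the condition: |-1 - 1| = 2 > 1.
Result: Not balanced


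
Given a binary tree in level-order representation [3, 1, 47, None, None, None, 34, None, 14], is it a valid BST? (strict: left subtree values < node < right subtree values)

Level-order array: [3, 1, 47, None, None, None, 34, None, 14]
Validate using subtree bounds (lo, hi): at each node, require lo < value < hi,
then recurse left with hi=value and right with lo=value.
Preorder trace (stopping at first violation):
  at node 3 with bounds (-inf, +inf): OK
  at node 1 with bounds (-inf, 3): OK
  at node 47 with bounds (3, +inf): OK
  at node 34 with bounds (47, +inf): VIOLATION
Node 34 violates its bound: not (47 < 34 < +inf).
Result: Not a valid BST


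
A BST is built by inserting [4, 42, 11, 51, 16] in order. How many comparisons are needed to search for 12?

Search path for 12: 4 -> 42 -> 11 -> 16
Found: False
Comparisons: 4


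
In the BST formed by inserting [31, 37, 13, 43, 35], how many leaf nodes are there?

Tree built from: [31, 37, 13, 43, 35]
Tree (level-order array): [31, 13, 37, None, None, 35, 43]
Rule: A leaf has 0 children.
Per-node child counts:
  node 31: 2 child(ren)
  node 13: 0 child(ren)
  node 37: 2 child(ren)
  node 35: 0 child(ren)
  node 43: 0 child(ren)
Matching nodes: [13, 35, 43]
Count of leaf nodes: 3


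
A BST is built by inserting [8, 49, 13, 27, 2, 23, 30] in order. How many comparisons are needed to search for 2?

Search path for 2: 8 -> 2
Found: True
Comparisons: 2


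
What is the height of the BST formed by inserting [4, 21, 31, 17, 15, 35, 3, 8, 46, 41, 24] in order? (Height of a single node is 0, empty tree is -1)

Insertion order: [4, 21, 31, 17, 15, 35, 3, 8, 46, 41, 24]
Tree (level-order array): [4, 3, 21, None, None, 17, 31, 15, None, 24, 35, 8, None, None, None, None, 46, None, None, 41]
Compute height bottom-up (empty subtree = -1):
  height(3) = 1 + max(-1, -1) = 0
  height(8) = 1 + max(-1, -1) = 0
  height(15) = 1 + max(0, -1) = 1
  height(17) = 1 + max(1, -1) = 2
  height(24) = 1 + max(-1, -1) = 0
  height(41) = 1 + max(-1, -1) = 0
  height(46) = 1 + max(0, -1) = 1
  height(35) = 1 + max(-1, 1) = 2
  height(31) = 1 + max(0, 2) = 3
  height(21) = 1 + max(2, 3) = 4
  height(4) = 1 + max(0, 4) = 5
Height = 5


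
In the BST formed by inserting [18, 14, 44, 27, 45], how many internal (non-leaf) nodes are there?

Tree built from: [18, 14, 44, 27, 45]
Tree (level-order array): [18, 14, 44, None, None, 27, 45]
Rule: An internal node has at least one child.
Per-node child counts:
  node 18: 2 child(ren)
  node 14: 0 child(ren)
  node 44: 2 child(ren)
  node 27: 0 child(ren)
  node 45: 0 child(ren)
Matching nodes: [18, 44]
Count of internal (non-leaf) nodes: 2


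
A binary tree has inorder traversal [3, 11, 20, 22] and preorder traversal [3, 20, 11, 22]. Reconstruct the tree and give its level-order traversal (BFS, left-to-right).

Inorder:  [3, 11, 20, 22]
Preorder: [3, 20, 11, 22]
Algorithm: preorder visits root first, so consume preorder in order;
for each root, split the current inorder slice at that value into
left-subtree inorder and right-subtree inorder, then recurse.
Recursive splits:
  root=3; inorder splits into left=[], right=[11, 20, 22]
  root=20; inorder splits into left=[11], right=[22]
  root=11; inorder splits into left=[], right=[]
  root=22; inorder splits into left=[], right=[]
Reconstructed level-order: [3, 20, 11, 22]


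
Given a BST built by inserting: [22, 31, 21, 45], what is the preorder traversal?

Tree insertion order: [22, 31, 21, 45]
Tree (level-order array): [22, 21, 31, None, None, None, 45]
Preorder traversal: [22, 21, 31, 45]


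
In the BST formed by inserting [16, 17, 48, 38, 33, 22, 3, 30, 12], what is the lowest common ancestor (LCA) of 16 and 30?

Tree insertion order: [16, 17, 48, 38, 33, 22, 3, 30, 12]
Tree (level-order array): [16, 3, 17, None, 12, None, 48, None, None, 38, None, 33, None, 22, None, None, 30]
In a BST, the LCA of p=16, q=30 is the first node v on the
root-to-leaf path with p <= v <= q (go left if both < v, right if both > v).
Walk from root:
  at 16: 16 <= 16 <= 30, this is the LCA
LCA = 16


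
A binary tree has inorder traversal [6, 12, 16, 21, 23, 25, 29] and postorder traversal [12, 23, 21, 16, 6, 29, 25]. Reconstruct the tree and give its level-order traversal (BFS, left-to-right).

Inorder:   [6, 12, 16, 21, 23, 25, 29]
Postorder: [12, 23, 21, 16, 6, 29, 25]
Algorithm: postorder visits root last, so walk postorder right-to-left;
each value is the root of the current inorder slice — split it at that
value, recurse on the right subtree first, then the left.
Recursive splits:
  root=25; inorder splits into left=[6, 12, 16, 21, 23], right=[29]
  root=29; inorder splits into left=[], right=[]
  root=6; inorder splits into left=[], right=[12, 16, 21, 23]
  root=16; inorder splits into left=[12], right=[21, 23]
  root=21; inorder splits into left=[], right=[23]
  root=23; inorder splits into left=[], right=[]
  root=12; inorder splits into left=[], right=[]
Reconstructed level-order: [25, 6, 29, 16, 12, 21, 23]


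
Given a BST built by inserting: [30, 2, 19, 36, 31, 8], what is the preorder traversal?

Tree insertion order: [30, 2, 19, 36, 31, 8]
Tree (level-order array): [30, 2, 36, None, 19, 31, None, 8]
Preorder traversal: [30, 2, 19, 8, 36, 31]


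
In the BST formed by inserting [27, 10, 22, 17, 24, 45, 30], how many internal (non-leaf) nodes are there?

Tree built from: [27, 10, 22, 17, 24, 45, 30]
Tree (level-order array): [27, 10, 45, None, 22, 30, None, 17, 24]
Rule: An internal node has at least one child.
Per-node child counts:
  node 27: 2 child(ren)
  node 10: 1 child(ren)
  node 22: 2 child(ren)
  node 17: 0 child(ren)
  node 24: 0 child(ren)
  node 45: 1 child(ren)
  node 30: 0 child(ren)
Matching nodes: [27, 10, 22, 45]
Count of internal (non-leaf) nodes: 4


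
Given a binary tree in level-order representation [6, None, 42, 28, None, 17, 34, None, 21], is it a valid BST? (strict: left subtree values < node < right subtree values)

Level-order array: [6, None, 42, 28, None, 17, 34, None, 21]
Validate using subtree bounds (lo, hi): at each node, require lo < value < hi,
then recurse left with hi=value and right with lo=value.
Preorder trace (stopping at first violation):
  at node 6 with bounds (-inf, +inf): OK
  at node 42 with bounds (6, +inf): OK
  at node 28 with bounds (6, 42): OK
  at node 17 with bounds (6, 28): OK
  at node 21 with bounds (17, 28): OK
  at node 34 with bounds (28, 42): OK
No violation found at any node.
Result: Valid BST


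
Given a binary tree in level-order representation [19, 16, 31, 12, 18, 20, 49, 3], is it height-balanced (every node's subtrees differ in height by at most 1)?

Tree (level-order array): [19, 16, 31, 12, 18, 20, 49, 3]
Definition: a tree is height-balanced if, at every node, |h(left) - h(right)| <= 1 (empty subtree has height -1).
Bottom-up per-node check:
  node 3: h_left=-1, h_right=-1, diff=0 [OK], height=0
  node 12: h_left=0, h_right=-1, diff=1 [OK], height=1
  node 18: h_left=-1, h_right=-1, diff=0 [OK], height=0
  node 16: h_left=1, h_right=0, diff=1 [OK], height=2
  node 20: h_left=-1, h_right=-1, diff=0 [OK], height=0
  node 49: h_left=-1, h_right=-1, diff=0 [OK], height=0
  node 31: h_left=0, h_right=0, diff=0 [OK], height=1
  node 19: h_left=2, h_right=1, diff=1 [OK], height=3
All nodes satisfy the balance condition.
Result: Balanced


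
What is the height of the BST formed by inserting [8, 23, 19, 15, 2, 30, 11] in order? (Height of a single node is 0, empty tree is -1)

Insertion order: [8, 23, 19, 15, 2, 30, 11]
Tree (level-order array): [8, 2, 23, None, None, 19, 30, 15, None, None, None, 11]
Compute height bottom-up (empty subtree = -1):
  height(2) = 1 + max(-1, -1) = 0
  height(11) = 1 + max(-1, -1) = 0
  height(15) = 1 + max(0, -1) = 1
  height(19) = 1 + max(1, -1) = 2
  height(30) = 1 + max(-1, -1) = 0
  height(23) = 1 + max(2, 0) = 3
  height(8) = 1 + max(0, 3) = 4
Height = 4


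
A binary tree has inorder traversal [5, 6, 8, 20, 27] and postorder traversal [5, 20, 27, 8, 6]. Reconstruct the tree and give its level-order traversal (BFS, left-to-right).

Inorder:   [5, 6, 8, 20, 27]
Postorder: [5, 20, 27, 8, 6]
Algorithm: postorder visits root last, so walk postorder right-to-left;
each value is the root of the current inorder slice — split it at that
value, recurse on the right subtree first, then the left.
Recursive splits:
  root=6; inorder splits into left=[5], right=[8, 20, 27]
  root=8; inorder splits into left=[], right=[20, 27]
  root=27; inorder splits into left=[20], right=[]
  root=20; inorder splits into left=[], right=[]
  root=5; inorder splits into left=[], right=[]
Reconstructed level-order: [6, 5, 8, 27, 20]


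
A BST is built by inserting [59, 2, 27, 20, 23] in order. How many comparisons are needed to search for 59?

Search path for 59: 59
Found: True
Comparisons: 1


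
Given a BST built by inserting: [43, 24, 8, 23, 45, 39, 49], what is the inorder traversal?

Tree insertion order: [43, 24, 8, 23, 45, 39, 49]
Tree (level-order array): [43, 24, 45, 8, 39, None, 49, None, 23]
Inorder traversal: [8, 23, 24, 39, 43, 45, 49]


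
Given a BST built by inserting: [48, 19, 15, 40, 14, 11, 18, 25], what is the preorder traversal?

Tree insertion order: [48, 19, 15, 40, 14, 11, 18, 25]
Tree (level-order array): [48, 19, None, 15, 40, 14, 18, 25, None, 11]
Preorder traversal: [48, 19, 15, 14, 11, 18, 40, 25]


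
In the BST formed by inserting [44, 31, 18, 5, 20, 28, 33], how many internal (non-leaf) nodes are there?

Tree built from: [44, 31, 18, 5, 20, 28, 33]
Tree (level-order array): [44, 31, None, 18, 33, 5, 20, None, None, None, None, None, 28]
Rule: An internal node has at least one child.
Per-node child counts:
  node 44: 1 child(ren)
  node 31: 2 child(ren)
  node 18: 2 child(ren)
  node 5: 0 child(ren)
  node 20: 1 child(ren)
  node 28: 0 child(ren)
  node 33: 0 child(ren)
Matching nodes: [44, 31, 18, 20]
Count of internal (non-leaf) nodes: 4


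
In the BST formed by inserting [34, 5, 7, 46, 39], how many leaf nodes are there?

Tree built from: [34, 5, 7, 46, 39]
Tree (level-order array): [34, 5, 46, None, 7, 39]
Rule: A leaf has 0 children.
Per-node child counts:
  node 34: 2 child(ren)
  node 5: 1 child(ren)
  node 7: 0 child(ren)
  node 46: 1 child(ren)
  node 39: 0 child(ren)
Matching nodes: [7, 39]
Count of leaf nodes: 2


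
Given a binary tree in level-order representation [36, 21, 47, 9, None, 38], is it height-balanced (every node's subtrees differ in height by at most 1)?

Tree (level-order array): [36, 21, 47, 9, None, 38]
Definition: a tree is height-balanced if, at every node, |h(left) - h(right)| <= 1 (empty subtree has height -1).
Bottom-up per-node check:
  node 9: h_left=-1, h_right=-1, diff=0 [OK], height=0
  node 21: h_left=0, h_right=-1, diff=1 [OK], height=1
  node 38: h_left=-1, h_right=-1, diff=0 [OK], height=0
  node 47: h_left=0, h_right=-1, diff=1 [OK], height=1
  node 36: h_left=1, h_right=1, diff=0 [OK], height=2
All nodes satisfy the balance condition.
Result: Balanced


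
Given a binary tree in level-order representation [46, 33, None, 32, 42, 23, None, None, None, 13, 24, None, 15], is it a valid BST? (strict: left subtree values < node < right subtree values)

Level-order array: [46, 33, None, 32, 42, 23, None, None, None, 13, 24, None, 15]
Validate using subtree bounds (lo, hi): at each node, require lo < value < hi,
then recurse left with hi=value and right with lo=value.
Preorder trace (stopping at first violation):
  at node 46 with bounds (-inf, +inf): OK
  at node 33 with bounds (-inf, 46): OK
  at node 32 with bounds (-inf, 33): OK
  at node 23 with bounds (-inf, 32): OK
  at node 13 with bounds (-inf, 23): OK
  at node 15 with bounds (13, 23): OK
  at node 24 with bounds (23, 32): OK
  at node 42 with bounds (33, 46): OK
No violation found at any node.
Result: Valid BST


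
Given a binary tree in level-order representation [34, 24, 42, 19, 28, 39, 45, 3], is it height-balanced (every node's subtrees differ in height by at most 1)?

Tree (level-order array): [34, 24, 42, 19, 28, 39, 45, 3]
Definition: a tree is height-balanced if, at every node, |h(left) - h(right)| <= 1 (empty subtree has height -1).
Bottom-up per-node check:
  node 3: h_left=-1, h_right=-1, diff=0 [OK], height=0
  node 19: h_left=0, h_right=-1, diff=1 [OK], height=1
  node 28: h_left=-1, h_right=-1, diff=0 [OK], height=0
  node 24: h_left=1, h_right=0, diff=1 [OK], height=2
  node 39: h_left=-1, h_right=-1, diff=0 [OK], height=0
  node 45: h_left=-1, h_right=-1, diff=0 [OK], height=0
  node 42: h_left=0, h_right=0, diff=0 [OK], height=1
  node 34: h_left=2, h_right=1, diff=1 [OK], height=3
All nodes satisfy the balance condition.
Result: Balanced


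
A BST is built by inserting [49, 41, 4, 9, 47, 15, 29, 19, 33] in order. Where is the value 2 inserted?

Starting tree (level order): [49, 41, None, 4, 47, None, 9, None, None, None, 15, None, 29, 19, 33]
Insertion path: 49 -> 41 -> 4
Result: insert 2 as left child of 4
Final tree (level order): [49, 41, None, 4, 47, 2, 9, None, None, None, None, None, 15, None, 29, 19, 33]


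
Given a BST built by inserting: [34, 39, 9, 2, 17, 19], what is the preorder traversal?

Tree insertion order: [34, 39, 9, 2, 17, 19]
Tree (level-order array): [34, 9, 39, 2, 17, None, None, None, None, None, 19]
Preorder traversal: [34, 9, 2, 17, 19, 39]


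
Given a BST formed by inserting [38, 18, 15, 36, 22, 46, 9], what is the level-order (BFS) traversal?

Tree insertion order: [38, 18, 15, 36, 22, 46, 9]
Tree (level-order array): [38, 18, 46, 15, 36, None, None, 9, None, 22]
BFS from the root, enqueuing left then right child of each popped node:
  queue [38] -> pop 38, enqueue [18, 46], visited so far: [38]
  queue [18, 46] -> pop 18, enqueue [15, 36], visited so far: [38, 18]
  queue [46, 15, 36] -> pop 46, enqueue [none], visited so far: [38, 18, 46]
  queue [15, 36] -> pop 15, enqueue [9], visited so far: [38, 18, 46, 15]
  queue [36, 9] -> pop 36, enqueue [22], visited so far: [38, 18, 46, 15, 36]
  queue [9, 22] -> pop 9, enqueue [none], visited so far: [38, 18, 46, 15, 36, 9]
  queue [22] -> pop 22, enqueue [none], visited so far: [38, 18, 46, 15, 36, 9, 22]
Result: [38, 18, 46, 15, 36, 9, 22]


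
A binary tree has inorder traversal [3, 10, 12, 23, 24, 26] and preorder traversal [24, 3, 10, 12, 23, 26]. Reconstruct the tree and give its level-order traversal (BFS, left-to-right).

Inorder:  [3, 10, 12, 23, 24, 26]
Preorder: [24, 3, 10, 12, 23, 26]
Algorithm: preorder visits root first, so consume preorder in order;
for each root, split the current inorder slice at that value into
left-subtree inorder and right-subtree inorder, then recurse.
Recursive splits:
  root=24; inorder splits into left=[3, 10, 12, 23], right=[26]
  root=3; inorder splits into left=[], right=[10, 12, 23]
  root=10; inorder splits into left=[], right=[12, 23]
  root=12; inorder splits into left=[], right=[23]
  root=23; inorder splits into left=[], right=[]
  root=26; inorder splits into left=[], right=[]
Reconstructed level-order: [24, 3, 26, 10, 12, 23]


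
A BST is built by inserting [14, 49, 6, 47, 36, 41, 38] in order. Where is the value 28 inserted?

Starting tree (level order): [14, 6, 49, None, None, 47, None, 36, None, None, 41, 38]
Insertion path: 14 -> 49 -> 47 -> 36
Result: insert 28 as left child of 36
Final tree (level order): [14, 6, 49, None, None, 47, None, 36, None, 28, 41, None, None, 38]


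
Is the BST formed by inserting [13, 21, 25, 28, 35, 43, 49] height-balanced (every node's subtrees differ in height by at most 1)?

Tree (level-order array): [13, None, 21, None, 25, None, 28, None, 35, None, 43, None, 49]
Definition: a tree is height-balanced if, at every node, |h(left) - h(right)| <= 1 (empty subtree has height -1).
Bottom-up per-node check:
  node 49: h_left=-1, h_right=-1, diff=0 [OK], height=0
  node 43: h_left=-1, h_right=0, diff=1 [OK], height=1
  node 35: h_left=-1, h_right=1, diff=2 [FAIL (|-1-1|=2 > 1)], height=2
  node 28: h_left=-1, h_right=2, diff=3 [FAIL (|-1-2|=3 > 1)], height=3
  node 25: h_left=-1, h_right=3, diff=4 [FAIL (|-1-3|=4 > 1)], height=4
  node 21: h_left=-1, h_right=4, diff=5 [FAIL (|-1-4|=5 > 1)], height=5
  node 13: h_left=-1, h_right=5, diff=6 [FAIL (|-1-5|=6 > 1)], height=6
Node 35 violates the condition: |-1 - 1| = 2 > 1.
Result: Not balanced


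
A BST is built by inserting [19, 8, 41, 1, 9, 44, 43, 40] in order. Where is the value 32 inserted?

Starting tree (level order): [19, 8, 41, 1, 9, 40, 44, None, None, None, None, None, None, 43]
Insertion path: 19 -> 41 -> 40
Result: insert 32 as left child of 40
Final tree (level order): [19, 8, 41, 1, 9, 40, 44, None, None, None, None, 32, None, 43]


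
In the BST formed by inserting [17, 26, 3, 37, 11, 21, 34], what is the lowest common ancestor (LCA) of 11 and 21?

Tree insertion order: [17, 26, 3, 37, 11, 21, 34]
Tree (level-order array): [17, 3, 26, None, 11, 21, 37, None, None, None, None, 34]
In a BST, the LCA of p=11, q=21 is the first node v on the
root-to-leaf path with p <= v <= q (go left if both < v, right if both > v).
Walk from root:
  at 17: 11 <= 17 <= 21, this is the LCA
LCA = 17


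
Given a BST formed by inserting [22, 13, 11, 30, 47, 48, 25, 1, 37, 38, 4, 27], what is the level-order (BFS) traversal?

Tree insertion order: [22, 13, 11, 30, 47, 48, 25, 1, 37, 38, 4, 27]
Tree (level-order array): [22, 13, 30, 11, None, 25, 47, 1, None, None, 27, 37, 48, None, 4, None, None, None, 38]
BFS from the root, enqueuing left then right child of each popped node:
  queue [22] -> pop 22, enqueue [13, 30], visited so far: [22]
  queue [13, 30] -> pop 13, enqueue [11], visited so far: [22, 13]
  queue [30, 11] -> pop 30, enqueue [25, 47], visited so far: [22, 13, 30]
  queue [11, 25, 47] -> pop 11, enqueue [1], visited so far: [22, 13, 30, 11]
  queue [25, 47, 1] -> pop 25, enqueue [27], visited so far: [22, 13, 30, 11, 25]
  queue [47, 1, 27] -> pop 47, enqueue [37, 48], visited so far: [22, 13, 30, 11, 25, 47]
  queue [1, 27, 37, 48] -> pop 1, enqueue [4], visited so far: [22, 13, 30, 11, 25, 47, 1]
  queue [27, 37, 48, 4] -> pop 27, enqueue [none], visited so far: [22, 13, 30, 11, 25, 47, 1, 27]
  queue [37, 48, 4] -> pop 37, enqueue [38], visited so far: [22, 13, 30, 11, 25, 47, 1, 27, 37]
  queue [48, 4, 38] -> pop 48, enqueue [none], visited so far: [22, 13, 30, 11, 25, 47, 1, 27, 37, 48]
  queue [4, 38] -> pop 4, enqueue [none], visited so far: [22, 13, 30, 11, 25, 47, 1, 27, 37, 48, 4]
  queue [38] -> pop 38, enqueue [none], visited so far: [22, 13, 30, 11, 25, 47, 1, 27, 37, 48, 4, 38]
Result: [22, 13, 30, 11, 25, 47, 1, 27, 37, 48, 4, 38]


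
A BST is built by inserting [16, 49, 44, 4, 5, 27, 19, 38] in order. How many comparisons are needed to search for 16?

Search path for 16: 16
Found: True
Comparisons: 1


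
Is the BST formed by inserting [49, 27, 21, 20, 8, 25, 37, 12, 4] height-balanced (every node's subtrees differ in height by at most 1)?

Tree (level-order array): [49, 27, None, 21, 37, 20, 25, None, None, 8, None, None, None, 4, 12]
Definition: a tree is height-balanced if, at every node, |h(left) - h(right)| <= 1 (empty subtree has height -1).
Bottom-up per-node check:
  node 4: h_left=-1, h_right=-1, diff=0 [OK], height=0
  node 12: h_left=-1, h_right=-1, diff=0 [OK], height=0
  node 8: h_left=0, h_right=0, diff=0 [OK], height=1
  node 20: h_left=1, h_right=-1, diff=2 [FAIL (|1--1|=2 > 1)], height=2
  node 25: h_left=-1, h_right=-1, diff=0 [OK], height=0
  node 21: h_left=2, h_right=0, diff=2 [FAIL (|2-0|=2 > 1)], height=3
  node 37: h_left=-1, h_right=-1, diff=0 [OK], height=0
  node 27: h_left=3, h_right=0, diff=3 [FAIL (|3-0|=3 > 1)], height=4
  node 49: h_left=4, h_right=-1, diff=5 [FAIL (|4--1|=5 > 1)], height=5
Node 20 violates the condition: |1 - -1| = 2 > 1.
Result: Not balanced


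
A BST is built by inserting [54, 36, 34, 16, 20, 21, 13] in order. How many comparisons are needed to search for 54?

Search path for 54: 54
Found: True
Comparisons: 1


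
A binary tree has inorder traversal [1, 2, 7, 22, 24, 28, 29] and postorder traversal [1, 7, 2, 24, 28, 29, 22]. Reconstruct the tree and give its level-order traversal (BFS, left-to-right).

Inorder:   [1, 2, 7, 22, 24, 28, 29]
Postorder: [1, 7, 2, 24, 28, 29, 22]
Algorithm: postorder visits root last, so walk postorder right-to-left;
each value is the root of the current inorder slice — split it at that
value, recurse on the right subtree first, then the left.
Recursive splits:
  root=22; inorder splits into left=[1, 2, 7], right=[24, 28, 29]
  root=29; inorder splits into left=[24, 28], right=[]
  root=28; inorder splits into left=[24], right=[]
  root=24; inorder splits into left=[], right=[]
  root=2; inorder splits into left=[1], right=[7]
  root=7; inorder splits into left=[], right=[]
  root=1; inorder splits into left=[], right=[]
Reconstructed level-order: [22, 2, 29, 1, 7, 28, 24]


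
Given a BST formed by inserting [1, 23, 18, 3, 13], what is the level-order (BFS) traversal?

Tree insertion order: [1, 23, 18, 3, 13]
Tree (level-order array): [1, None, 23, 18, None, 3, None, None, 13]
BFS from the root, enqueuing left then right child of each popped node:
  queue [1] -> pop 1, enqueue [23], visited so far: [1]
  queue [23] -> pop 23, enqueue [18], visited so far: [1, 23]
  queue [18] -> pop 18, enqueue [3], visited so far: [1, 23, 18]
  queue [3] -> pop 3, enqueue [13], visited so far: [1, 23, 18, 3]
  queue [13] -> pop 13, enqueue [none], visited so far: [1, 23, 18, 3, 13]
Result: [1, 23, 18, 3, 13]


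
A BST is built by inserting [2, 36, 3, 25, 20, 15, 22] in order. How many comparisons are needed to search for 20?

Search path for 20: 2 -> 36 -> 3 -> 25 -> 20
Found: True
Comparisons: 5


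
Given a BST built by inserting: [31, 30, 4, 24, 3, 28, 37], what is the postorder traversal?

Tree insertion order: [31, 30, 4, 24, 3, 28, 37]
Tree (level-order array): [31, 30, 37, 4, None, None, None, 3, 24, None, None, None, 28]
Postorder traversal: [3, 28, 24, 4, 30, 37, 31]


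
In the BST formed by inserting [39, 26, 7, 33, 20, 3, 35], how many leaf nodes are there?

Tree built from: [39, 26, 7, 33, 20, 3, 35]
Tree (level-order array): [39, 26, None, 7, 33, 3, 20, None, 35]
Rule: A leaf has 0 children.
Per-node child counts:
  node 39: 1 child(ren)
  node 26: 2 child(ren)
  node 7: 2 child(ren)
  node 3: 0 child(ren)
  node 20: 0 child(ren)
  node 33: 1 child(ren)
  node 35: 0 child(ren)
Matching nodes: [3, 20, 35]
Count of leaf nodes: 3


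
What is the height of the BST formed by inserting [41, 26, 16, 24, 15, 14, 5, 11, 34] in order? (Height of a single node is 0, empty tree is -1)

Insertion order: [41, 26, 16, 24, 15, 14, 5, 11, 34]
Tree (level-order array): [41, 26, None, 16, 34, 15, 24, None, None, 14, None, None, None, 5, None, None, 11]
Compute height bottom-up (empty subtree = -1):
  height(11) = 1 + max(-1, -1) = 0
  height(5) = 1 + max(-1, 0) = 1
  height(14) = 1 + max(1, -1) = 2
  height(15) = 1 + max(2, -1) = 3
  height(24) = 1 + max(-1, -1) = 0
  height(16) = 1 + max(3, 0) = 4
  height(34) = 1 + max(-1, -1) = 0
  height(26) = 1 + max(4, 0) = 5
  height(41) = 1 + max(5, -1) = 6
Height = 6


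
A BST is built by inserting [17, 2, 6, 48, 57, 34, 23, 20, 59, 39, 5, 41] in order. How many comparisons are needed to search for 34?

Search path for 34: 17 -> 48 -> 34
Found: True
Comparisons: 3


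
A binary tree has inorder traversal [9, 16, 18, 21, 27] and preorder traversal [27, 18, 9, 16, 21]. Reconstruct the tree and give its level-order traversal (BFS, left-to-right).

Inorder:  [9, 16, 18, 21, 27]
Preorder: [27, 18, 9, 16, 21]
Algorithm: preorder visits root first, so consume preorder in order;
for each root, split the current inorder slice at that value into
left-subtree inorder and right-subtree inorder, then recurse.
Recursive splits:
  root=27; inorder splits into left=[9, 16, 18, 21], right=[]
  root=18; inorder splits into left=[9, 16], right=[21]
  root=9; inorder splits into left=[], right=[16]
  root=16; inorder splits into left=[], right=[]
  root=21; inorder splits into left=[], right=[]
Reconstructed level-order: [27, 18, 9, 21, 16]


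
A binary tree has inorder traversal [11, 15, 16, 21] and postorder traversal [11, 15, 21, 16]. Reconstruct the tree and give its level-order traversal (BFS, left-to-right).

Inorder:   [11, 15, 16, 21]
Postorder: [11, 15, 21, 16]
Algorithm: postorder visits root last, so walk postorder right-to-left;
each value is the root of the current inorder slice — split it at that
value, recurse on the right subtree first, then the left.
Recursive splits:
  root=16; inorder splits into left=[11, 15], right=[21]
  root=21; inorder splits into left=[], right=[]
  root=15; inorder splits into left=[11], right=[]
  root=11; inorder splits into left=[], right=[]
Reconstructed level-order: [16, 15, 21, 11]


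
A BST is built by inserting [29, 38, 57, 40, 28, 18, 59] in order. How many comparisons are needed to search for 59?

Search path for 59: 29 -> 38 -> 57 -> 59
Found: True
Comparisons: 4


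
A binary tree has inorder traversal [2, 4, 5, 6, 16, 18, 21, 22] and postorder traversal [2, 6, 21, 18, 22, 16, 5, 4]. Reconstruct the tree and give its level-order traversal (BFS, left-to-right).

Inorder:   [2, 4, 5, 6, 16, 18, 21, 22]
Postorder: [2, 6, 21, 18, 22, 16, 5, 4]
Algorithm: postorder visits root last, so walk postorder right-to-left;
each value is the root of the current inorder slice — split it at that
value, recurse on the right subtree first, then the left.
Recursive splits:
  root=4; inorder splits into left=[2], right=[5, 6, 16, 18, 21, 22]
  root=5; inorder splits into left=[], right=[6, 16, 18, 21, 22]
  root=16; inorder splits into left=[6], right=[18, 21, 22]
  root=22; inorder splits into left=[18, 21], right=[]
  root=18; inorder splits into left=[], right=[21]
  root=21; inorder splits into left=[], right=[]
  root=6; inorder splits into left=[], right=[]
  root=2; inorder splits into left=[], right=[]
Reconstructed level-order: [4, 2, 5, 16, 6, 22, 18, 21]


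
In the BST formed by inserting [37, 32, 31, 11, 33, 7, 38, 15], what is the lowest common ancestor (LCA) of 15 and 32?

Tree insertion order: [37, 32, 31, 11, 33, 7, 38, 15]
Tree (level-order array): [37, 32, 38, 31, 33, None, None, 11, None, None, None, 7, 15]
In a BST, the LCA of p=15, q=32 is the first node v on the
root-to-leaf path with p <= v <= q (go left if both < v, right if both > v).
Walk from root:
  at 37: both 15 and 32 < 37, go left
  at 32: 15 <= 32 <= 32, this is the LCA
LCA = 32


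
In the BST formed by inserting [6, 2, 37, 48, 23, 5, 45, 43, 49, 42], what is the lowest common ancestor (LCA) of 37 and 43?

Tree insertion order: [6, 2, 37, 48, 23, 5, 45, 43, 49, 42]
Tree (level-order array): [6, 2, 37, None, 5, 23, 48, None, None, None, None, 45, 49, 43, None, None, None, 42]
In a BST, the LCA of p=37, q=43 is the first node v on the
root-to-leaf path with p <= v <= q (go left if both < v, right if both > v).
Walk from root:
  at 6: both 37 and 43 > 6, go right
  at 37: 37 <= 37 <= 43, this is the LCA
LCA = 37


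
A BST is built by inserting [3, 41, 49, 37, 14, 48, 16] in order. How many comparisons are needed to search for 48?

Search path for 48: 3 -> 41 -> 49 -> 48
Found: True
Comparisons: 4


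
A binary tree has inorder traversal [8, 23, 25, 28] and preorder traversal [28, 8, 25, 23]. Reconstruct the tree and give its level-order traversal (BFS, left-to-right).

Inorder:  [8, 23, 25, 28]
Preorder: [28, 8, 25, 23]
Algorithm: preorder visits root first, so consume preorder in order;
for each root, split the current inorder slice at that value into
left-subtree inorder and right-subtree inorder, then recurse.
Recursive splits:
  root=28; inorder splits into left=[8, 23, 25], right=[]
  root=8; inorder splits into left=[], right=[23, 25]
  root=25; inorder splits into left=[23], right=[]
  root=23; inorder splits into left=[], right=[]
Reconstructed level-order: [28, 8, 25, 23]


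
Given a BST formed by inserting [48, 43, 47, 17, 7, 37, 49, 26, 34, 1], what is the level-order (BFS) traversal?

Tree insertion order: [48, 43, 47, 17, 7, 37, 49, 26, 34, 1]
Tree (level-order array): [48, 43, 49, 17, 47, None, None, 7, 37, None, None, 1, None, 26, None, None, None, None, 34]
BFS from the root, enqueuing left then right child of each popped node:
  queue [48] -> pop 48, enqueue [43, 49], visited so far: [48]
  queue [43, 49] -> pop 43, enqueue [17, 47], visited so far: [48, 43]
  queue [49, 17, 47] -> pop 49, enqueue [none], visited so far: [48, 43, 49]
  queue [17, 47] -> pop 17, enqueue [7, 37], visited so far: [48, 43, 49, 17]
  queue [47, 7, 37] -> pop 47, enqueue [none], visited so far: [48, 43, 49, 17, 47]
  queue [7, 37] -> pop 7, enqueue [1], visited so far: [48, 43, 49, 17, 47, 7]
  queue [37, 1] -> pop 37, enqueue [26], visited so far: [48, 43, 49, 17, 47, 7, 37]
  queue [1, 26] -> pop 1, enqueue [none], visited so far: [48, 43, 49, 17, 47, 7, 37, 1]
  queue [26] -> pop 26, enqueue [34], visited so far: [48, 43, 49, 17, 47, 7, 37, 1, 26]
  queue [34] -> pop 34, enqueue [none], visited so far: [48, 43, 49, 17, 47, 7, 37, 1, 26, 34]
Result: [48, 43, 49, 17, 47, 7, 37, 1, 26, 34]


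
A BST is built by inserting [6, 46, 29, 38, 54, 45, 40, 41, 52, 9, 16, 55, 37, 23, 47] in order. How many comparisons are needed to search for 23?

Search path for 23: 6 -> 46 -> 29 -> 9 -> 16 -> 23
Found: True
Comparisons: 6


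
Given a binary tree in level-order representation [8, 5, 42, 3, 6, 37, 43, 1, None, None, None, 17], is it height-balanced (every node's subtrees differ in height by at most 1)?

Tree (level-order array): [8, 5, 42, 3, 6, 37, 43, 1, None, None, None, 17]
Definition: a tree is height-balanced if, at every node, |h(left) - h(right)| <= 1 (empty subtree has height -1).
Bottom-up per-node check:
  node 1: h_left=-1, h_right=-1, diff=0 [OK], height=0
  node 3: h_left=0, h_right=-1, diff=1 [OK], height=1
  node 6: h_left=-1, h_right=-1, diff=0 [OK], height=0
  node 5: h_left=1, h_right=0, diff=1 [OK], height=2
  node 17: h_left=-1, h_right=-1, diff=0 [OK], height=0
  node 37: h_left=0, h_right=-1, diff=1 [OK], height=1
  node 43: h_left=-1, h_right=-1, diff=0 [OK], height=0
  node 42: h_left=1, h_right=0, diff=1 [OK], height=2
  node 8: h_left=2, h_right=2, diff=0 [OK], height=3
All nodes satisfy the balance condition.
Result: Balanced


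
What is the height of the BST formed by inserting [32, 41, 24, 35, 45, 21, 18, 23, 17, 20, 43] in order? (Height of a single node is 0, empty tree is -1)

Insertion order: [32, 41, 24, 35, 45, 21, 18, 23, 17, 20, 43]
Tree (level-order array): [32, 24, 41, 21, None, 35, 45, 18, 23, None, None, 43, None, 17, 20]
Compute height bottom-up (empty subtree = -1):
  height(17) = 1 + max(-1, -1) = 0
  height(20) = 1 + max(-1, -1) = 0
  height(18) = 1 + max(0, 0) = 1
  height(23) = 1 + max(-1, -1) = 0
  height(21) = 1 + max(1, 0) = 2
  height(24) = 1 + max(2, -1) = 3
  height(35) = 1 + max(-1, -1) = 0
  height(43) = 1 + max(-1, -1) = 0
  height(45) = 1 + max(0, -1) = 1
  height(41) = 1 + max(0, 1) = 2
  height(32) = 1 + max(3, 2) = 4
Height = 4


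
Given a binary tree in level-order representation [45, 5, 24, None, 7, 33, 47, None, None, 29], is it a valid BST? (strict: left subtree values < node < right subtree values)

Level-order array: [45, 5, 24, None, 7, 33, 47, None, None, 29]
Validate using subtree bounds (lo, hi): at each node, require lo < value < hi,
then recurse left with hi=value and right with lo=value.
Preorder trace (stopping at first violation):
  at node 45 with bounds (-inf, +inf): OK
  at node 5 with bounds (-inf, 45): OK
  at node 7 with bounds (5, 45): OK
  at node 24 with bounds (45, +inf): VIOLATION
Node 24 violates its bound: not (45 < 24 < +inf).
Result: Not a valid BST


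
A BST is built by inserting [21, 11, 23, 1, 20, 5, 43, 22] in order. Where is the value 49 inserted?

Starting tree (level order): [21, 11, 23, 1, 20, 22, 43, None, 5]
Insertion path: 21 -> 23 -> 43
Result: insert 49 as right child of 43
Final tree (level order): [21, 11, 23, 1, 20, 22, 43, None, 5, None, None, None, None, None, 49]


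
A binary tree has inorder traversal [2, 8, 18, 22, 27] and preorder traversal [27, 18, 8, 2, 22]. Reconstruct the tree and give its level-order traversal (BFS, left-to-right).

Inorder:  [2, 8, 18, 22, 27]
Preorder: [27, 18, 8, 2, 22]
Algorithm: preorder visits root first, so consume preorder in order;
for each root, split the current inorder slice at that value into
left-subtree inorder and right-subtree inorder, then recurse.
Recursive splits:
  root=27; inorder splits into left=[2, 8, 18, 22], right=[]
  root=18; inorder splits into left=[2, 8], right=[22]
  root=8; inorder splits into left=[2], right=[]
  root=2; inorder splits into left=[], right=[]
  root=22; inorder splits into left=[], right=[]
Reconstructed level-order: [27, 18, 8, 22, 2]


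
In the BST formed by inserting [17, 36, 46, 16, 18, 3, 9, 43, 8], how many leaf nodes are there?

Tree built from: [17, 36, 46, 16, 18, 3, 9, 43, 8]
Tree (level-order array): [17, 16, 36, 3, None, 18, 46, None, 9, None, None, 43, None, 8]
Rule: A leaf has 0 children.
Per-node child counts:
  node 17: 2 child(ren)
  node 16: 1 child(ren)
  node 3: 1 child(ren)
  node 9: 1 child(ren)
  node 8: 0 child(ren)
  node 36: 2 child(ren)
  node 18: 0 child(ren)
  node 46: 1 child(ren)
  node 43: 0 child(ren)
Matching nodes: [8, 18, 43]
Count of leaf nodes: 3


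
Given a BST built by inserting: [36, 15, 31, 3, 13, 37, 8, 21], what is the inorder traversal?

Tree insertion order: [36, 15, 31, 3, 13, 37, 8, 21]
Tree (level-order array): [36, 15, 37, 3, 31, None, None, None, 13, 21, None, 8]
Inorder traversal: [3, 8, 13, 15, 21, 31, 36, 37]


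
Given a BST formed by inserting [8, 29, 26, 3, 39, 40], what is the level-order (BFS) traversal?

Tree insertion order: [8, 29, 26, 3, 39, 40]
Tree (level-order array): [8, 3, 29, None, None, 26, 39, None, None, None, 40]
BFS from the root, enqueuing left then right child of each popped node:
  queue [8] -> pop 8, enqueue [3, 29], visited so far: [8]
  queue [3, 29] -> pop 3, enqueue [none], visited so far: [8, 3]
  queue [29] -> pop 29, enqueue [26, 39], visited so far: [8, 3, 29]
  queue [26, 39] -> pop 26, enqueue [none], visited so far: [8, 3, 29, 26]
  queue [39] -> pop 39, enqueue [40], visited so far: [8, 3, 29, 26, 39]
  queue [40] -> pop 40, enqueue [none], visited so far: [8, 3, 29, 26, 39, 40]
Result: [8, 3, 29, 26, 39, 40]


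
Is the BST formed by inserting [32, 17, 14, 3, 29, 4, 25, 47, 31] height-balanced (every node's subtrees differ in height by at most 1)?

Tree (level-order array): [32, 17, 47, 14, 29, None, None, 3, None, 25, 31, None, 4]
Definition: a tree is height-balanced if, at every node, |h(left) - h(right)| <= 1 (empty subtree has height -1).
Bottom-up per-node check:
  node 4: h_left=-1, h_right=-1, diff=0 [OK], height=0
  node 3: h_left=-1, h_right=0, diff=1 [OK], height=1
  node 14: h_left=1, h_right=-1, diff=2 [FAIL (|1--1|=2 > 1)], height=2
  node 25: h_left=-1, h_right=-1, diff=0 [OK], height=0
  node 31: h_left=-1, h_right=-1, diff=0 [OK], height=0
  node 29: h_left=0, h_right=0, diff=0 [OK], height=1
  node 17: h_left=2, h_right=1, diff=1 [OK], height=3
  node 47: h_left=-1, h_right=-1, diff=0 [OK], height=0
  node 32: h_left=3, h_right=0, diff=3 [FAIL (|3-0|=3 > 1)], height=4
Node 14 violates the condition: |1 - -1| = 2 > 1.
Result: Not balanced
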